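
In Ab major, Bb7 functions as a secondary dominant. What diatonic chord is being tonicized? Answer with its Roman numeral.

V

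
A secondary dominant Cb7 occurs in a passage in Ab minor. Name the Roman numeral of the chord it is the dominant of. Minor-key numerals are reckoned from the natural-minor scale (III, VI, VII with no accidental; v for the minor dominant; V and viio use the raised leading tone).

VI

The chord is a dominant seventh chord on Cb.
A dominant resolves down a perfect fifth: Cb → Fb. In Ab minor, Fb is scale degree 6, i.e. VI.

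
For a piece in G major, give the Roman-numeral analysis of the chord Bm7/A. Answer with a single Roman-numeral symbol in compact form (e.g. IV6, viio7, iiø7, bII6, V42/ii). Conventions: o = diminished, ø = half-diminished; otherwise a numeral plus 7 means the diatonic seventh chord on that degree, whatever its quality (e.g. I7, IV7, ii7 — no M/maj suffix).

iii42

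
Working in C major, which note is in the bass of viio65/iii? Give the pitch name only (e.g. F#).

F#

The applied chord viio65/iii is rooted on D#: D#-F#-A-C.
The figure 65 means first inversion — the third is in the bass.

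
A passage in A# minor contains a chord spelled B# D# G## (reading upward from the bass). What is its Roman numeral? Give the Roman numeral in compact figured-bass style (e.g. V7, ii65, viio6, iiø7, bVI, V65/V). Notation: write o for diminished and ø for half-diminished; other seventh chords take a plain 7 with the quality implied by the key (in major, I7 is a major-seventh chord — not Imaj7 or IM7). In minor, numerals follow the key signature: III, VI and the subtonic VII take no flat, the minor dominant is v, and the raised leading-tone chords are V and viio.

viio6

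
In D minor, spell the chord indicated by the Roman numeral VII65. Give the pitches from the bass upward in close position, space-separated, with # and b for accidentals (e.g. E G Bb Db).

E G Bb C

In D minor, the seventh degree is C, and the diatonic chord built there is a dominant seventh chord.
Stacking thirds from C gives C-E-G-Bb.
The figured bass 65 indicates first inversion, placing the third (E) in the bass: E-G-Bb-C.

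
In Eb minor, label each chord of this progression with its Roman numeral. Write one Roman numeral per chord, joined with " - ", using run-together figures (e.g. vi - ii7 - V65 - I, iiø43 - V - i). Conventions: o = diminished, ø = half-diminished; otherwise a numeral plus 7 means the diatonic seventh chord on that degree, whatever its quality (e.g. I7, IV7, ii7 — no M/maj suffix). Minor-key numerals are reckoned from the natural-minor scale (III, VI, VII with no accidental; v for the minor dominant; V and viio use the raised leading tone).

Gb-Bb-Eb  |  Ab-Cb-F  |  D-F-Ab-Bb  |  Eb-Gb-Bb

Gb-Bb-Eb: minor triad on Eb = scale degree 1 → i6.
Ab-Cb-F has root F, degree 2 in Eb minor, so iio6.
D-F-Ab-Bb: root Bb is the dominant; dominant seventh chord there is V65.
Eb-Gb-Bb has root Eb, degree 1 in Eb minor, so i.

i6 - iio6 - V65 - i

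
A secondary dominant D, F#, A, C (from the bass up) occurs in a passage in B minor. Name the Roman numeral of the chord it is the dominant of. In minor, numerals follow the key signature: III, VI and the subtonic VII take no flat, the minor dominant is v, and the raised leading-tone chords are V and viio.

The chord is a dominant seventh chord on D.
A dominant resolves down a perfect fifth: D → G. In B minor, G is scale degree 6, i.e. VI.

VI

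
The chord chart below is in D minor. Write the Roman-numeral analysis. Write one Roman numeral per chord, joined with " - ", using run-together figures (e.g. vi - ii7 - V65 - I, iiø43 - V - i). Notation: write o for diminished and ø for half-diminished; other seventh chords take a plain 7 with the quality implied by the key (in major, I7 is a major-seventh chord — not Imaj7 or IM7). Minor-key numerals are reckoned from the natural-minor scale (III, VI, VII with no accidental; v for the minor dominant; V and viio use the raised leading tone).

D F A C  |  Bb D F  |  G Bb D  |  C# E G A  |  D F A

D-F-A-C has root D, degree 1 in D minor, so i7.
Bb-D-F has root Bb, degree 6 in D minor, so VI.
G-Bb-D has root G, degree 4 in D minor, so iv.
C#-E-G-A: root A is the dominant; dominant seventh chord there is V65.
D-F-A: root D is the tonic; minor triad there is i.

i7 - VI - iv - V65 - i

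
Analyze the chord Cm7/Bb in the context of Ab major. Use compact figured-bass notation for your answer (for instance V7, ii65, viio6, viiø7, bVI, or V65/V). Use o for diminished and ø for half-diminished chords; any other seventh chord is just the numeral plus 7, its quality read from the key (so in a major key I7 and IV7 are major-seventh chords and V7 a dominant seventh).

Stacked in thirds the chord is C-Eb-G-Bb: a minor seventh chord on C.
In Ab major, C is the mediant; the diatonic minor seventh chord there is iii7.
With Bb in the bass the chord is in third inversion, so the figured bass is 42.

iii42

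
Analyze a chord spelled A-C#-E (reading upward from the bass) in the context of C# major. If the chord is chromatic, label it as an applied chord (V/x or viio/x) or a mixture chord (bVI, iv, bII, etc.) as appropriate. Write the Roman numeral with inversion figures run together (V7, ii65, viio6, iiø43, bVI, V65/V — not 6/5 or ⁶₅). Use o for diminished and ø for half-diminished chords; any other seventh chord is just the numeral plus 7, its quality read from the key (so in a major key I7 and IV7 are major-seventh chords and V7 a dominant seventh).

bVI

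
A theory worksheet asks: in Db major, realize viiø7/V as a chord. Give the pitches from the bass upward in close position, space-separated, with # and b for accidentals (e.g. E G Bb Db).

G Bb Db F

viiø7/V is a secondary leading-tone chord. The target V is Ab in Db major; the applied chord is rooted a semitone below, on G.
Building a half-diminished seventh chord on G gives G-Bb-Db-F.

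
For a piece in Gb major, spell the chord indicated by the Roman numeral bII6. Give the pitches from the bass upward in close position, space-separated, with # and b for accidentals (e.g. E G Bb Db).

Cb Ebb Abb

Scale degree 2 in Gb major is Ab; lowering it a half step gives Abb. bII6 is the Neapolitan sixth — a major triad on the lowered second degree, here in its customary first inversion.
So the chord is Abb-Cb-Ebb, a major triad.
The figured bass 6 indicates first inversion, placing the third (Cb) in the bass: Cb-Ebb-Abb.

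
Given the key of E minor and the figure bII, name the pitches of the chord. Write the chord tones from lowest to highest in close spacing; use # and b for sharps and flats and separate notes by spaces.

Scale degree 2 in E minor is F#; lowering it a half step gives F. bII is the Neapolitan chord — a major triad on the lowered second degree.
So the chord is F-A-C, a major triad.

F A C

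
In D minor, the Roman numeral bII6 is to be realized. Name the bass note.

bII in D minor has root Eb; the chord is Eb-G-Bb.
The figure 6 means first inversion — the third is in the bass.

G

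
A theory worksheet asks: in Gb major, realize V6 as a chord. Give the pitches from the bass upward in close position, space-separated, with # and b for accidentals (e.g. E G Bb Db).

In Gb major, the fifth degree is Db, and the diatonic chord built there is a major triad.
Stacking thirds from Db gives Db-F-Ab.
The figured bass 6 indicates first inversion, placing the third (F) in the bass: F-Ab-Db.

F Ab Db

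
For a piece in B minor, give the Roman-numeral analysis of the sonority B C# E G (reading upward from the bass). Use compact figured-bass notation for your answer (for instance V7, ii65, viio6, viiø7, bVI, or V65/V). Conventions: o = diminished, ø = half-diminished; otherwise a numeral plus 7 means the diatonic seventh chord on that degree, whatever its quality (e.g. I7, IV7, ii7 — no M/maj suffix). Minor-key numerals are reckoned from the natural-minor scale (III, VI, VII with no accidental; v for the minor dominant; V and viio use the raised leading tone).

iiø42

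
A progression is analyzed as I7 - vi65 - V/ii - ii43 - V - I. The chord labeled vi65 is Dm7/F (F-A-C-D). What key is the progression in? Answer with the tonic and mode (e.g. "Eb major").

F major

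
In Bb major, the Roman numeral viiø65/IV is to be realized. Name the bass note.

F

The applied chord viiø65/IV is rooted on D: D-F-Ab-C.
The figure 65 means first inversion — the third is in the bass.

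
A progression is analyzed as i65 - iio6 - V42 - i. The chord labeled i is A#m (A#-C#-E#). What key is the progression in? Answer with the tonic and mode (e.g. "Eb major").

A# minor

i is given as A#-C#-E# — a minor triad with root A#.
If A# is scale degree 1 and the mode makes that degree carry a minor triad, the tonic is A# and the mode is minor.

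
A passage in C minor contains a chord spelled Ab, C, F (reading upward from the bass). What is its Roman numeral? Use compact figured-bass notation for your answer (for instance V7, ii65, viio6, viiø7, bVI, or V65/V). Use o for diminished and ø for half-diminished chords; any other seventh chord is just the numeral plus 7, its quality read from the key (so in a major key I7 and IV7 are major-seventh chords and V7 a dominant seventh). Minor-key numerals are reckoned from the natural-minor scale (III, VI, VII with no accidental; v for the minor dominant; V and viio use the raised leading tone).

Stacked in thirds the chord is F-Ab-C: a minor triad on F.
F is scale degree 4 in C minor, and a minor triad on that degree is written iv.
With Ab in the bass the chord is in first inversion, so the figured bass is 6.

iv6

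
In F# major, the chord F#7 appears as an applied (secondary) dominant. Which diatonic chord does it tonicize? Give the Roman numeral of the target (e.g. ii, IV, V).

The chord is a dominant seventh chord on F#.
A dominant resolves down a perfect fifth: F# → B. In F# major, B is scale degree 4, i.e. IV.

IV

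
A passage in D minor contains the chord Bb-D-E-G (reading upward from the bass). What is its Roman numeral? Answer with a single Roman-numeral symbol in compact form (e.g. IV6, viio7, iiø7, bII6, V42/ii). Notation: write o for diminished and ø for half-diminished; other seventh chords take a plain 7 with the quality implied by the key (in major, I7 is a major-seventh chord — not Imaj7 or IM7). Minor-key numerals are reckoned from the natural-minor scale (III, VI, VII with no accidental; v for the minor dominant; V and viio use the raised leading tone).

iiø43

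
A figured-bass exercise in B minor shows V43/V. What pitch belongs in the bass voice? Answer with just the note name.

The applied chord V43/V is rooted on C#: C#-E#-G#-B.
The figure 43 means second inversion — the fifth is in the bass.

G#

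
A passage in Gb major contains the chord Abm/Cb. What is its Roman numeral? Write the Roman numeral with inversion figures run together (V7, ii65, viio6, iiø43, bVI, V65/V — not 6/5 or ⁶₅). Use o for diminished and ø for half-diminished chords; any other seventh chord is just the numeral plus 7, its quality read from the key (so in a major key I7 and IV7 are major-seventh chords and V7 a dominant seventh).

Stacked in thirds the chord is Ab-Cb-Eb: a minor triad on Ab.
In Gb major, Ab is the supertonic; the diatonic minor triad there is ii.
With Cb in the bass the chord is in first inversion, so the figured bass is 6.

ii6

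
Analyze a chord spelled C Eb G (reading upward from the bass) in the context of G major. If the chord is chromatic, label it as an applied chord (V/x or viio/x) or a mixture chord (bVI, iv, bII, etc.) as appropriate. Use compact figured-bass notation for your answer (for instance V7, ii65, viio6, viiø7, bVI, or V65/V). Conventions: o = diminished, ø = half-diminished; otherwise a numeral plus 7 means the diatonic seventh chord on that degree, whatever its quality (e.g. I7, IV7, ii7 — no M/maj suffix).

The pitches C-Eb-G form a minor triad rooted on C.
C is the fourth degree of G major. This is the minor subdominant, borrowed from the parallel minor.

iv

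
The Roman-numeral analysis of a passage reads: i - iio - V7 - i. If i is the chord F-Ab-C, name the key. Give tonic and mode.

i is given as F-Ab-C — a minor triad with root F.
If F is scale degree 1 and the mode makes that degree carry a minor triad, the tonic is F and the mode is minor.

F minor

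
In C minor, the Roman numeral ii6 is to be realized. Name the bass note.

F

ii in C minor has root D; the chord is D-F-A.
The figure 6 means first inversion — the third is in the bass.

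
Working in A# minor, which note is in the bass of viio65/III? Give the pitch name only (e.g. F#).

The applied chord viio65/III is rooted on B#: B#-D#-F#-A.
The figure 65 means first inversion — the third is in the bass.

D#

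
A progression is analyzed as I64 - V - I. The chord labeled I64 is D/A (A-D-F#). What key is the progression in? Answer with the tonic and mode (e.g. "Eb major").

I64 is given as A-D-F# — a major triad with root D.
If D is scale degree 1 and the mode makes that degree carry a major triad, the tonic is D and the mode is major.

D major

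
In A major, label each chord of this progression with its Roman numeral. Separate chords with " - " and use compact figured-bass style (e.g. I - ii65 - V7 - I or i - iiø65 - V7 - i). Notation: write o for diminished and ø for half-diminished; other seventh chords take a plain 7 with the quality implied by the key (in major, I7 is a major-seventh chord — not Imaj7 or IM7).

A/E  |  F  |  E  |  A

A/E: major triad on A = scale degree 1 → I64.
F: major triad on F — chromatic; bVI (borrowed from the parallel minor).
E: root E is the dominant; major triad there is V.
A: root A is the tonic; major triad there is I.

I64 - bVI - V - I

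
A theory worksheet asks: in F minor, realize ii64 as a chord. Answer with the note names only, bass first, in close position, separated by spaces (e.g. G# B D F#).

D G Bb

Scale degree 2 in F minor is G; here the chord built on it is altered to a minor triad. ii64 is the minor supertonic, borrowed from the parallel major (the Dorian ii).
So the chord is G-Bb-D, a minor triad.
The figured bass 64 indicates second inversion, placing the fifth (D) in the bass: D-G-Bb.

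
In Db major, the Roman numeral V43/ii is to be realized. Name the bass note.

F

The applied chord V43/ii is rooted on Bb: Bb-D-F-Ab.
The figure 43 means second inversion — the fifth is in the bass.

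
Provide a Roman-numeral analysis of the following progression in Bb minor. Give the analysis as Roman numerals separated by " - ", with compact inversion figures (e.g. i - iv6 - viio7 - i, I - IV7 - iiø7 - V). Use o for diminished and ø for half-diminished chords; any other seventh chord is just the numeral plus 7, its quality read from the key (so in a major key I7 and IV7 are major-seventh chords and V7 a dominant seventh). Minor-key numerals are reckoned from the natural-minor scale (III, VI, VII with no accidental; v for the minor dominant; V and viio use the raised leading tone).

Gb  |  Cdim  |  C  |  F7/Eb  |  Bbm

VI - iio - V/V - V42 - i

Gb: root Gb is the submediant; major triad there is VI.
Cdim: root C is the supertonic; diminished triad there is iio.
C is the secondary dominant of V (major triad on C): V/V.
F7/Eb: dominant seventh chord on F = scale degree 5 → V42.
Bbm has root Bb, degree 1 in Bb minor, so i.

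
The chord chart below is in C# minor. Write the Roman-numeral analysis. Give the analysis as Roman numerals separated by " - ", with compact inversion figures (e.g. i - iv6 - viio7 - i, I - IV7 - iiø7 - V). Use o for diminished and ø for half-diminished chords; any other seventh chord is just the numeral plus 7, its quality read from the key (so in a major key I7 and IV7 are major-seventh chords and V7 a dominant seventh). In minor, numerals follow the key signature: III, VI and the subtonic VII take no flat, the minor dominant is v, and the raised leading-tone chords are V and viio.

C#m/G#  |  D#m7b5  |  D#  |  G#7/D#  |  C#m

C#m/G# has root C#, degree 1 in C# minor, so i64.
D#m7b5: half-diminished seventh chord on D# = scale degree 2 → iiø7.
D#: chromatic; D# is V of V, so V/V.
G#7/D#: root G# is the dominant; dominant seventh chord there is V43.
C#m: root C# is the tonic; minor triad there is i.

i64 - iiø7 - V/V - V43 - i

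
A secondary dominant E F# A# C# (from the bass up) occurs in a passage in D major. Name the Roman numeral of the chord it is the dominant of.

The chord is a dominant seventh chord on F#.
A dominant resolves down a perfect fifth: F# → B. In D major, B is scale degree 6, i.e. vi.

vi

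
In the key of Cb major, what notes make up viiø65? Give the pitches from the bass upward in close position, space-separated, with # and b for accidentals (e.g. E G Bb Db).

Db Fb Ab Bb

In Cb major, the leading tone is Bb, and the diatonic chord built there is a half-diminished seventh chord.
That chord is spelled Bb-Db-Fb-Ab.
With the 65 figure the chord is in first inversion; from the bass Db upward in close position it reads Db-Fb-Ab-Bb.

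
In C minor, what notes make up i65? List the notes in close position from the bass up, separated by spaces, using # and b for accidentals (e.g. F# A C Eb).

The numeral's case and figure indicate a minor seventh chord. In C minor its root, the tonic, is C.
Stacking thirds from C gives C-Eb-G-Bb.
With the 65 figure the chord is in first inversion; from the bass Eb upward in close position it reads Eb-G-Bb-C.

Eb G Bb C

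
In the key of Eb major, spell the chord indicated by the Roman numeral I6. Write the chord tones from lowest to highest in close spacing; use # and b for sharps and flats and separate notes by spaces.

In Eb major, the first degree is Eb, and the diatonic chord built there is a major triad.
Stacking thirds from Eb gives Eb-G-Bb.
The figured bass 6 indicates first inversion, placing the third (G) in the bass: G-Bb-Eb.

G Bb Eb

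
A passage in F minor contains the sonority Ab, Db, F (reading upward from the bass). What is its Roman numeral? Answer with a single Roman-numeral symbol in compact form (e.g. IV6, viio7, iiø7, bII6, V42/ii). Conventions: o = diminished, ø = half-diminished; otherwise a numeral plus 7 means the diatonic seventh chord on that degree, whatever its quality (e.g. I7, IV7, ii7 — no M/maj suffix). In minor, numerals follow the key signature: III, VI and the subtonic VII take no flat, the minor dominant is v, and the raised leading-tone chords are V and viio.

VI64

The pitches Db-F-Ab form a major triad rooted on Db.
Db is scale degree 6 in F minor, and a major triad on that degree is written VI.
With Ab in the bass the chord is in second inversion, so the figured bass is 64.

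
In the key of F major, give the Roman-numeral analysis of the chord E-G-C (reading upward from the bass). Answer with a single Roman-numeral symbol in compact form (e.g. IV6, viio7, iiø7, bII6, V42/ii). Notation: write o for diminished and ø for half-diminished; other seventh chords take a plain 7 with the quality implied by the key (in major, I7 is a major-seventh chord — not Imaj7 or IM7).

The pitches C-E-G form a major triad rooted on C.
In F major, C is the dominant; the diatonic major triad there is V.
With E in the bass the chord is in first inversion, so the figured bass is 6.

V6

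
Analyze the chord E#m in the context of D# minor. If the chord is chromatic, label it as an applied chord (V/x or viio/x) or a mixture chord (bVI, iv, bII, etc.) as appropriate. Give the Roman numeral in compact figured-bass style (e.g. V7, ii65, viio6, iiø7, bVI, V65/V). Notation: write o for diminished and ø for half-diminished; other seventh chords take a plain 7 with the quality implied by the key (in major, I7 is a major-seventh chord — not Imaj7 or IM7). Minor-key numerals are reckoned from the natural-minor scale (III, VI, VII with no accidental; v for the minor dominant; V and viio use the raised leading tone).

ii

The pitches E#-G#-B# form a minor triad rooted on E#.
E# is the second degree of D# minor. This is the minor supertonic, borrowed from the parallel major (the Dorian ii).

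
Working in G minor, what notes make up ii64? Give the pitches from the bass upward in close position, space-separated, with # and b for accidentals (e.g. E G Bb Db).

E A C

ii64 is the minor supertonic, borrowed from the parallel major (the Dorian ii). In G minor that root is A.
So the chord is A-C-E, a minor triad.
The figured bass 64 indicates second inversion, placing the fifth (E) in the bass: E-A-C.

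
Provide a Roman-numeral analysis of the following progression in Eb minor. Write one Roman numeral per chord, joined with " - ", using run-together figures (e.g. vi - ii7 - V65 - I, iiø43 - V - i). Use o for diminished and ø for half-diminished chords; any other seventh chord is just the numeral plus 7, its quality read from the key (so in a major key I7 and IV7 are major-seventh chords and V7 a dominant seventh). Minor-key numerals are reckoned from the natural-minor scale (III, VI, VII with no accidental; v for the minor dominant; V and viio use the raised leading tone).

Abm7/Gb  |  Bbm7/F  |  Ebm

Abm7/Gb: root Ab is the subdominant; minor seventh chord there is iv42.
Bbm7/F: minor seventh chord on Bb = scale degree 5 → v43.
Ebm has root Eb, degree 1 in Eb minor, so i.

iv42 - v43 - i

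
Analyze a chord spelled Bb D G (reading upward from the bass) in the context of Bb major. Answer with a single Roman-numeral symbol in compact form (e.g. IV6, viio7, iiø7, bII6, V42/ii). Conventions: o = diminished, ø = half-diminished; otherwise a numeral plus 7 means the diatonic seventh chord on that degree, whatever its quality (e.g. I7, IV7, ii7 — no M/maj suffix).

The pitches G-Bb-D form a minor triad rooted on G.
G is scale degree 6 in Bb major, and a minor triad on that degree is written vi.
With Bb in the bass the chord is in first inversion, so the figured bass is 6.

vi6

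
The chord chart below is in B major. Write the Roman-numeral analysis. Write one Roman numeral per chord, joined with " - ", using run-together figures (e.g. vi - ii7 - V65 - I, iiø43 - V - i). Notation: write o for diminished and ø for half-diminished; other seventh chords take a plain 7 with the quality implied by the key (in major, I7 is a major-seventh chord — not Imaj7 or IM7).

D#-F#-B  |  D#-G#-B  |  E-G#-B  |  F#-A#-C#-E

D#-F#-B: root B is the tonic; major triad there is I6.
D#-G#-B: root G# is the submediant; minor triad there is vi64.
E-G#-B: major triad on E = scale degree 4 → IV.
F#-A#-C#-E: dominant seventh chord on F# = scale degree 5 → V7.

I6 - vi64 - IV - V7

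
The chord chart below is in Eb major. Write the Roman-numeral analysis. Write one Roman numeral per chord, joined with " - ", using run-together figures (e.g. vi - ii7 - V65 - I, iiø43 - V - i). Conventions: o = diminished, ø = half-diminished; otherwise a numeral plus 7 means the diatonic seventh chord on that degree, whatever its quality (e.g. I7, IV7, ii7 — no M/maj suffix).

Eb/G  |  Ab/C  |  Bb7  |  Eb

I6 - IV6 - V7 - I

Eb/G: root Eb is the tonic; major triad there is I6.
Ab/C has root Ab, degree 4 in Eb major, so IV6.
Bb7: root Bb is the dominant; dominant seventh chord there is V7.
Eb: major triad on Eb = scale degree 1 → I.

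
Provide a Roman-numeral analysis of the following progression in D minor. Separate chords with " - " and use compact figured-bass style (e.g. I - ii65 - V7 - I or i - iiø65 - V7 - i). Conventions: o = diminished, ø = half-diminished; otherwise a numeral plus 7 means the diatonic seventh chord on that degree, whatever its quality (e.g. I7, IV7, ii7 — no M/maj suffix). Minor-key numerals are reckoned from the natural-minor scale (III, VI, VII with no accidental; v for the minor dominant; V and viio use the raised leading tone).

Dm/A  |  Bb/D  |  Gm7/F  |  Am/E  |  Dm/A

i64 - VI6 - iv42 - v64 - i64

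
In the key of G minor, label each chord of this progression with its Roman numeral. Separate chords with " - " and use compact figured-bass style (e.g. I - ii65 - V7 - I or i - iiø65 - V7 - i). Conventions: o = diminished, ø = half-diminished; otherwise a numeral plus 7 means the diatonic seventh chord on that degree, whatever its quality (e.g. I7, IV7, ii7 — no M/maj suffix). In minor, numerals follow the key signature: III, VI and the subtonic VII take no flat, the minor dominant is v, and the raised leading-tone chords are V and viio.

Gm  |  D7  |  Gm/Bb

i - V7 - i6

Gm has root G, degree 1 in G minor, so i.
D7 has root D, degree 5 in G minor, so V7.
Gm/Bb: minor triad on G = scale degree 1 → i6.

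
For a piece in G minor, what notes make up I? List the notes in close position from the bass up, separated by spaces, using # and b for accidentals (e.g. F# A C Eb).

G B D

I is the major tonic (Picardy third), borrowed from the parallel major. In G minor that root is G.
So the chord is G-B-D.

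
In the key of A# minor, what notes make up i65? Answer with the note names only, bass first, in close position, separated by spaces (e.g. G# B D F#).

C# E# G# A#

The numeral's case and figure indicate a minor seventh chord. In A# minor its root, the tonic, is A#.
Stacking thirds from A# gives A#-C#-E#-G#.
With the 65 figure the chord is in first inversion; from the bass C# upward in close position it reads C#-E#-G#-A#.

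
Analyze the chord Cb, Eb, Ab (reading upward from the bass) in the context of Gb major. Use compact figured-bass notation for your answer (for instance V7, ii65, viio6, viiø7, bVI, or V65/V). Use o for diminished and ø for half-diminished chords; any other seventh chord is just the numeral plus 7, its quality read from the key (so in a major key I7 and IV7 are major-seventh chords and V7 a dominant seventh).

Stacked in thirds the chord is Ab-Cb-Eb: a minor triad on Ab.
In Gb major, Ab is the supertonic; the diatonic minor triad there is ii.
With Cb in the bass the chord is in first inversion, so the figured bass is 6.

ii6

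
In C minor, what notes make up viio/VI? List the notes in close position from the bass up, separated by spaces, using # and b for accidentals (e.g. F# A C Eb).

viio/VI is a secondary leading-tone chord. The target VI is Ab in C minor; the applied chord is rooted a semitone below, on G.
Building a diminished triad on G gives G-Bb-Db.

G Bb Db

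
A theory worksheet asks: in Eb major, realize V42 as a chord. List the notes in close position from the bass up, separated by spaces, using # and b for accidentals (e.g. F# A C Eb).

In Eb major, the dominant is Bb, and the diatonic chord built there is a dominant seventh chord.
That chord is spelled Bb-D-F-Ab.
With the 42 figure the chord is in third inversion; from the bass Ab upward in close position it reads Ab-Bb-D-F.

Ab Bb D F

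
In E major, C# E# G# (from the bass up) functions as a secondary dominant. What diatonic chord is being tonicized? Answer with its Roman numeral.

The chord is a major triad on C#.
A dominant resolves down a perfect fifth: C# → F#. In E major, F# is scale degree 2, i.e. ii.

ii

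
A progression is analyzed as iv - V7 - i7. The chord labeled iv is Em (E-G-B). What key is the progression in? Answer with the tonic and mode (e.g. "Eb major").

B minor

The anchor chord is a minor triad on E, labeled iv.
If E is scale degree 4 and the mode makes that degree carry a minor triad, the tonic is B and the mode is minor.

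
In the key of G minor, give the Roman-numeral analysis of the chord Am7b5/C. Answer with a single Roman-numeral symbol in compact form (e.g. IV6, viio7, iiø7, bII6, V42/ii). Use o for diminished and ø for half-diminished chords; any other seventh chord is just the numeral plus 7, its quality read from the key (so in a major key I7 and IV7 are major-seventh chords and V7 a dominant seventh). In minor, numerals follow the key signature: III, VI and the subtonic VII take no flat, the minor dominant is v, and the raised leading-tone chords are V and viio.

iiø65

Stacked in thirds the chord is A-C-Eb-G: a half-diminished seventh chord on A.
A is scale degree 2 in G minor, and a half-diminished seventh chord on that degree is written iiø7.
With C in the bass the chord is in first inversion, so the figured bass is 65.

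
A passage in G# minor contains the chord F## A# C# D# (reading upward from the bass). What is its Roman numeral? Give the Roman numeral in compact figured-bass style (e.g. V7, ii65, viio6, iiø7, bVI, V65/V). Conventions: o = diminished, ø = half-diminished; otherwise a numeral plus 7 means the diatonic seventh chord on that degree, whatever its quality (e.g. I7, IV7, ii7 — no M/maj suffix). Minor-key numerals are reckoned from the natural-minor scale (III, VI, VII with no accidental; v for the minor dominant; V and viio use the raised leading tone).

Stacked in thirds the chord is D#-F##-A#-C#: a dominant seventh chord on D#.
D# is scale degree 5 in G# minor, and a dominant seventh chord on that degree is written V7.
With F## in the bass the chord is in first inversion, so the figured bass is 65.

V65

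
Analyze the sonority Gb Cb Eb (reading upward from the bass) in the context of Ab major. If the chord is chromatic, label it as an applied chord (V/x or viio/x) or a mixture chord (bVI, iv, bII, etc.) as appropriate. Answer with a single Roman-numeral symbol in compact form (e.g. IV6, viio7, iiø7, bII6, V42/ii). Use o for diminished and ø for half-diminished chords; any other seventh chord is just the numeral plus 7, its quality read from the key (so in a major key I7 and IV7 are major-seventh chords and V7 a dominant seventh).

bIII64

The pitches Cb-Eb-Gb form a major triad rooted on Cb.
Cb is the lowered third degree of Ab major (diatonic 3 would be C). This is a major triad on the lowered third degree, borrowed from the parallel minor.
With Gb in the bass the chord is in second inversion, so the figured bass is 64.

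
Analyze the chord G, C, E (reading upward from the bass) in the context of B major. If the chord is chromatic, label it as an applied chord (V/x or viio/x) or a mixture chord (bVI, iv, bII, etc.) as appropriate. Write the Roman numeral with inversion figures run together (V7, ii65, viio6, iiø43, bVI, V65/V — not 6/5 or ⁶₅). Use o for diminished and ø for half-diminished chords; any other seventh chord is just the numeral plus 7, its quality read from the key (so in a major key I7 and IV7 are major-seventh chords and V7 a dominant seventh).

bII64

Stacked in thirds the chord is C-E-G: a major triad on C.
C is the lowered second degree of B major (diatonic 2 would be C#). This is the Neapolitan chord — a major triad on the lowered second degree.
With G in the bass the chord is in second inversion, so the figured bass is 64.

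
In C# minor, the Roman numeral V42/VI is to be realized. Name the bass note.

D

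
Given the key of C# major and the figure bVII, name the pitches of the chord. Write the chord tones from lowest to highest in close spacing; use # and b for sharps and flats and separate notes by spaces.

B D# F#

Scale degree 7 in C# major is B#; lowering it a half step gives B. bVII is a major triad on the lowered seventh degree (the subtonic), borrowed from the parallel minor.
So the chord is B-D#-F#, a major triad.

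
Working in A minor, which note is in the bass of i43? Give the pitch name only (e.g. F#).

i in A minor has root A; the chord is A-C-E-G.
The figure 43 means second inversion — the fifth is in the bass.

E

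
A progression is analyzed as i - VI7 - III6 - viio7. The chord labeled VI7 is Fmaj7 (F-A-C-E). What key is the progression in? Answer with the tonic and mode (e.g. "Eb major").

VI7 is given as F-A-C-E — a major seventh chord with root F.
Counting down 5 scale steps from F places the tonic on A; a major seventh chord on degree 6 is diatonic only in minor.

A minor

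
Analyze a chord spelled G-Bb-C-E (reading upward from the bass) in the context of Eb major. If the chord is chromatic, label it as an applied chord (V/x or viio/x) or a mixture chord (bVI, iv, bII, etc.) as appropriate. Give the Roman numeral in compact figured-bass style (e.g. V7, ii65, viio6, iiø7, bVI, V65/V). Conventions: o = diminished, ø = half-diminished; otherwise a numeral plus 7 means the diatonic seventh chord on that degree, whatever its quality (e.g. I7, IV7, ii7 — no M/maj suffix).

V43/ii

The pitches C-E-G-Bb form a dominant seventh chord rooted on C.
C is not a diatonic chord root with this quality in Eb major, but it lies a perfect fifth above F (ii), so the chord functions as an applied dominant of ii.
With G in the bass the chord is in second inversion, so the figured bass is 43.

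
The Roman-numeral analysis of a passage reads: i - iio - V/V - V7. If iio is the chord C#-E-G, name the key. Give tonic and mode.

B minor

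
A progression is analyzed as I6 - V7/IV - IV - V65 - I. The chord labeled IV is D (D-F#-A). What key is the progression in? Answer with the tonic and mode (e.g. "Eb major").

A major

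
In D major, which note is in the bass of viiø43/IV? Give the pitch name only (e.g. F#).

C

The applied chord viiø43/IV is rooted on F#: F#-A-C-E.
The figure 43 means second inversion — the fifth is in the bass.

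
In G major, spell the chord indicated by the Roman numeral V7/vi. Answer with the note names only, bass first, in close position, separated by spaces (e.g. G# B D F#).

V7/vi is a secondary dominant — the dominant seventh of vi. vi in G major is E, so the applied chord's root is B, a perfect fifth above.
Building a dominant seventh chord on B gives B-D#-F#-A.

B D# F# A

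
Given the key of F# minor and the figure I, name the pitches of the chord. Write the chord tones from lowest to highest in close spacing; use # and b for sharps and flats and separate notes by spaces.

F# A# C#

I is the major tonic (Picardy third), borrowed from the parallel major. In F# minor that root is F#.
So the chord is F#-A#-C#.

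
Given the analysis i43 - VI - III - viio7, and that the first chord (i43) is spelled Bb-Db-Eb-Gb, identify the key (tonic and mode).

Eb minor

The anchor chord is a minor seventh chord on Eb, labeled i43.
If Eb is scale degree 1 and the mode makes that degree carry a minor seventh chord, the tonic is Eb and the mode is minor.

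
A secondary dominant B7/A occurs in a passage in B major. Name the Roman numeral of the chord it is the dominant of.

The chord is a dominant seventh chord on B.
A dominant resolves down a perfect fifth: B → E. In B major, E is scale degree 4, i.e. IV.

IV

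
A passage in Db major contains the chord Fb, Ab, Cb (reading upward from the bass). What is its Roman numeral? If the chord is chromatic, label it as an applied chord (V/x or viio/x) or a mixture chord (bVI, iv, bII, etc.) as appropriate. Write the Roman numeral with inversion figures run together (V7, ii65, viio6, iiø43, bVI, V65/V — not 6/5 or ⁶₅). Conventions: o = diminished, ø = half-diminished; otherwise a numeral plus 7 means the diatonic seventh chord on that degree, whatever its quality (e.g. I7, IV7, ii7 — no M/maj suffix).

The pitches Fb-Ab-Cb form a major triad rooted on Fb.
Fb is the lowered third degree of Db major (diatonic 3 would be F). This is a major triad on the lowered third degree, borrowed from the parallel minor.

bIII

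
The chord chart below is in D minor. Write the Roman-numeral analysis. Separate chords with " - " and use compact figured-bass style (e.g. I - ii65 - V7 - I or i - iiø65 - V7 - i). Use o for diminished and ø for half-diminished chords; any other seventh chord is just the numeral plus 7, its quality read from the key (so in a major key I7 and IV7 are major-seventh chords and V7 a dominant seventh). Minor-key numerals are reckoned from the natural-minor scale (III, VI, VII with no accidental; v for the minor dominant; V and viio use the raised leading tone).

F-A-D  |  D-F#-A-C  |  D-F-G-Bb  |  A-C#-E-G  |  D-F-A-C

F-A-D: minor triad on D = scale degree 1 → i6.
D-F#-A-C is the secondary dominant of iv (dominant seventh chord on D): V7/iv.
D-F-G-Bb has root G, degree 4 in D minor, so iv43.
A-C#-E-G has root A, degree 5 in D minor, so V7.
D-F-A-C has root D, degree 1 in D minor, so i7.

i6 - V7/iv - iv43 - V7 - i7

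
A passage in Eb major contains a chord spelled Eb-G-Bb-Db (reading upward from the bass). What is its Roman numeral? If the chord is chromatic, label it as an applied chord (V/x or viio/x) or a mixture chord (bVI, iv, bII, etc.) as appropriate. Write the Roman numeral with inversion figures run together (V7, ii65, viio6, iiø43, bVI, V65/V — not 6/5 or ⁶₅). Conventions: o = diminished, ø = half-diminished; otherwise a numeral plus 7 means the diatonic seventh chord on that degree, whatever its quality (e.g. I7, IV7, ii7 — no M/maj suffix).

The pitches Eb-G-Bb-Db form a dominant seventh chord rooted on Eb.
Eb is not a diatonic chord root with this quality in Eb major, but it lies a perfect fifth above Ab (IV), so the chord functions as an applied dominant of IV.

V7/IV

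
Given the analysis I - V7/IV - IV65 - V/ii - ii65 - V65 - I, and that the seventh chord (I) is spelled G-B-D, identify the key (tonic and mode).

G major

The anchor chord is a major triad on G, labeled I.
If G is scale degree 1 and the mode makes that degree carry a major triad, the tonic is G and the mode is major.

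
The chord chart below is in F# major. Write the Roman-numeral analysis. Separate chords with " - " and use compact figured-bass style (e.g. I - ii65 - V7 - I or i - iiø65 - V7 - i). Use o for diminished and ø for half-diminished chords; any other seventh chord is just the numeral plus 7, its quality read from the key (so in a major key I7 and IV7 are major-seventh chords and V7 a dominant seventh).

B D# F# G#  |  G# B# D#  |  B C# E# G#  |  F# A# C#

B-D#-F#-G#: root G# is the supertonic; minor seventh chord there is ii65.
G#-B#-D#: chromatic; G# is V of V, so V/V.
B-C#-E#-G#: dominant seventh chord on C# = scale degree 5 → V42.
F#-A#-C#: root F# is the tonic; major triad there is I.

ii65 - V/V - V42 - I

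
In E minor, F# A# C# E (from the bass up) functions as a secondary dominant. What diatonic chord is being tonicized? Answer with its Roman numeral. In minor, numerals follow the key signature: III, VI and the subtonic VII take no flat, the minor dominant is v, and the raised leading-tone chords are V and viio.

V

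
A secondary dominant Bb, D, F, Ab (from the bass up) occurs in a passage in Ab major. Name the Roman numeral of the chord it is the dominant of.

The chord is a dominant seventh chord on Bb.
A dominant resolves down a perfect fifth: Bb → Eb. In Ab major, Eb is scale degree 5, i.e. V.

V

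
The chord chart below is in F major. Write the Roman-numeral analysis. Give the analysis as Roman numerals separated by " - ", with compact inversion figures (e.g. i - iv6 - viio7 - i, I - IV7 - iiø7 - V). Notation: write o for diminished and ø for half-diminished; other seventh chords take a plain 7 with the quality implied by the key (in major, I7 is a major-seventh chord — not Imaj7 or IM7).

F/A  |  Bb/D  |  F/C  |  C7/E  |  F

I6 - IV6 - I64 - V65 - I

F/A: root F is the tonic; major triad there is I6.
Bb/D: major triad on Bb = scale degree 4 → IV6.
F/C: root F is the tonic; major triad there is I64.
C7/E: root C is the dominant; dominant seventh chord there is V65.
F has root F, degree 1 in F major, so I.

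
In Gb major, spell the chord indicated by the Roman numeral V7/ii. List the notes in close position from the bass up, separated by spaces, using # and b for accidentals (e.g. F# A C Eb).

The slash means an applied dominant: we want the dominant of ii. In Gb major, ii is Ab minor, and its dominant is built on Eb.
Building a dominant seventh chord on Eb gives Eb-G-Bb-Db.

Eb G Bb Db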